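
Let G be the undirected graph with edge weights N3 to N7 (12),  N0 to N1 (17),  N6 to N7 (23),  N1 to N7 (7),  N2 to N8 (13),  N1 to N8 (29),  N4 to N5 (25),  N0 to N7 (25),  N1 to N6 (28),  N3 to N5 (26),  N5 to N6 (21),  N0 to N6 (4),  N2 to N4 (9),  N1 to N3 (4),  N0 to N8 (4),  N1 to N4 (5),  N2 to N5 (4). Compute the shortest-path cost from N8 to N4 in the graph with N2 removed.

A few of the N8→N4 routes:
N8 → N0 → N1 → N4: 4 + 17 + 5 = 26
N8 → N0 → N7 → N1 → N4: 4 + 25 + 7 + 5 = 41
N8 → N1 → N4: 29 + 5 = 34
Shortest: 26.

26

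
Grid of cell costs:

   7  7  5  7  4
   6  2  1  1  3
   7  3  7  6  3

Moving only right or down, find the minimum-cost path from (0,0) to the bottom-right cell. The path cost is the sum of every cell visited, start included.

Best path: [0,0] [1,0] [1,1] [1,2] [1,3] [1,4] [2,4]
Cost: 7 + 6 + 2 + 1 + 1 + 3 + 3 = 23
For comparison, the top-then-right route costs 36.

23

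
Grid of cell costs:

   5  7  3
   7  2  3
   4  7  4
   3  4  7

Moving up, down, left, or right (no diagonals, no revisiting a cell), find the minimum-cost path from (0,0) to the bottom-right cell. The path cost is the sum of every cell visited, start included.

Best path: [0,0] [0,1] [1,1] [1,2] [2,2] [3,2]
Cost: 5 + 7 + 2 + 3 + 4 + 7 = 28

28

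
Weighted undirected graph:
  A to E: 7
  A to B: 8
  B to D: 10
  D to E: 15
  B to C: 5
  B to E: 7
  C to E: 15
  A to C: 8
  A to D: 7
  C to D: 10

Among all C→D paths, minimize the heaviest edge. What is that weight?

Some routes from C to D:
C→A→D: max(8, 7) = 8
C→B→E→A→D: max(5, 7, 7, 7) = 7
C→B→A→D: max(5, 8, 7) = 8
The minimum achievable maximum is 7.

7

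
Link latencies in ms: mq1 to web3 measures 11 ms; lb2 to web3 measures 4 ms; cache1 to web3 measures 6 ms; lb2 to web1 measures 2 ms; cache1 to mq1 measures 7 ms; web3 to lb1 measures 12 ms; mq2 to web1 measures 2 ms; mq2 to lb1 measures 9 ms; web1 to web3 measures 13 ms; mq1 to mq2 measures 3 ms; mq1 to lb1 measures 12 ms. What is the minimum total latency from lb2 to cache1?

Checking several routes:
lb2→web3→mq1→cache1: 4 + 11 + 7 = 22
lb2→web1→mq2→mq1→web3→cache1: 2 + 2 + 3 + 11 + 6 = 24
lb2→web3→cache1: 4 + 6 = 10
lb2→web1→web3→cache1: 2 + 13 + 6 = 21
lb2→web3→web1→mq2→mq1→cache1: 4 + 13 + 2 + 3 + 7 = 29
lb2→web1→mq2→mq1→cache1: 2 + 2 + 3 + 7 = 14
The minimum is 10 ms.

10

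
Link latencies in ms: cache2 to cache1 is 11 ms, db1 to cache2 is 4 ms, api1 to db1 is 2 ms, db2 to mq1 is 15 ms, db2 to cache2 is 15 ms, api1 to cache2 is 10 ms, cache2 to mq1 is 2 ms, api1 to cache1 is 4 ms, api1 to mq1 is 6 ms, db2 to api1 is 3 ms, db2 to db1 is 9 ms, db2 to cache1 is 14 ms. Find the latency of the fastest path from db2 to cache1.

Some routes from db2 to cache1:
db2 → api1 → cache1: 3 + 4 = 7
db2 → api1 → mq1 → cache2 → cache1: 3 + 6 + 2 + 11 = 22
db2 → api1 → db1 → cache2 → cache1: 3 + 2 + 4 + 11 = 20
db2 → cache1: 14
db2 → db1 → api1 → cache1: 9 + 2 + 4 = 15
Shortest: 7 ms.

7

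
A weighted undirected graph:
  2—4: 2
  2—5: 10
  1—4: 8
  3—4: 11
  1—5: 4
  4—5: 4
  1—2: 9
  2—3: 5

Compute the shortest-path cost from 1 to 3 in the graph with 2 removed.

Candidate routes:
1 -> 5 -> 4 -> 3: 4 + 4 + 11 = 19
1 -> 4 -> 3: 8 + 11 = 19
Shortest: 19.

19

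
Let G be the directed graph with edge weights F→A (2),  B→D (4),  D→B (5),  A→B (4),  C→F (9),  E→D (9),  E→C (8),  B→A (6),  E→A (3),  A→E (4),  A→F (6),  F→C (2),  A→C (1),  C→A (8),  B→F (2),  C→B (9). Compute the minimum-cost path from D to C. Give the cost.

9

Some routes from D to C:
D→B→A→C: 5 + 6 + 1 = 12
D→B→F→A→C: 5 + 2 + 2 + 1 = 10
D→B→A→F→C: 5 + 6 + 6 + 2 = 19
D→B→F→A→E→C: 5 + 2 + 2 + 4 + 8 = 21
D→B→F→C: 5 + 2 + 2 = 9
Best route has total 9.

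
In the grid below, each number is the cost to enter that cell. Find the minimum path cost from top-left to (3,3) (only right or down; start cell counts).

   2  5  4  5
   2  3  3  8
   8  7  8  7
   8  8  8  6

Cheapest: (0,0) (1,0) (1,1) (1,2) (1,3) (2,3) (3,3)
  2 + 2 + 3 + 3 + 8 + 7 + 6 = 31

31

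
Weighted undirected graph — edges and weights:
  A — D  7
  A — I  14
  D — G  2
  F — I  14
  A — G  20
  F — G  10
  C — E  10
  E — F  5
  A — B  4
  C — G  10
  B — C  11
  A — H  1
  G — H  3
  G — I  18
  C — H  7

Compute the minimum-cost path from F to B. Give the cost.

18

Checking several routes:
F-G-D-A-B: 10 + 2 + 7 + 4 = 23
F-E-C-H-A-B: 5 + 10 + 7 + 1 + 4 = 27
F-G-H-C-B: 10 + 3 + 7 + 11 = 31
F-G-H-A-B: 10 + 3 + 1 + 4 = 18
F-E-C-B: 5 + 10 + 11 = 26
Best route has total 18.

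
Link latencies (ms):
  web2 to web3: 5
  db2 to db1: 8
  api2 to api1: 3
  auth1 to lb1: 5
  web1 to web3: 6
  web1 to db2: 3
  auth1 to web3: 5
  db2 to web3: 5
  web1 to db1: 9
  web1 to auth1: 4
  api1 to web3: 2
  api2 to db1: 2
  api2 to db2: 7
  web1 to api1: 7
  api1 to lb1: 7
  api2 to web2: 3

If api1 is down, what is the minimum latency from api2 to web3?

Comparing a few candidate routes:
api2→db2→web3: 7 + 5 = 12
api2→db1→db2→web3: 2 + 8 + 5 = 15
api2→db1→web1→web3: 2 + 9 + 6 = 17
api2→db1→db2→web1→web3: 2 + 8 + 3 + 6 = 19
api2→web2→web3: 3 + 5 = 8
api2→db2→web1→web3: 7 + 3 + 6 = 16
Shortest: 8 ms.

8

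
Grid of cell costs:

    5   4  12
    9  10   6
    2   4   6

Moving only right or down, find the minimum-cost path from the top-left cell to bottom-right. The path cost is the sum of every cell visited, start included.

Take r0c0 -> r1c0 -> r2c0 -> r2c1 -> r2c2 for a total of 5 + 9 + 2 + 4 + 6 = 26.
(Top row then right column would cost 33.)

26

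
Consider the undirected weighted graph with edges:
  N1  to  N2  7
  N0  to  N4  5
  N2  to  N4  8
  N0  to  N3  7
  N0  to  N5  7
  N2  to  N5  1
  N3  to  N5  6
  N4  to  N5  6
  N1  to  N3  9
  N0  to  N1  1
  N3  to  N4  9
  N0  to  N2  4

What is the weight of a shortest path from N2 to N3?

A few of the N2→N3 routes:
N2 -> N0 -> N3: 4 + 7 = 11
N2 -> N5 -> N3: 1 + 6 = 7
N2 -> N0 -> N1 -> N3: 4 + 1 + 9 = 14
The minimum is 7.

7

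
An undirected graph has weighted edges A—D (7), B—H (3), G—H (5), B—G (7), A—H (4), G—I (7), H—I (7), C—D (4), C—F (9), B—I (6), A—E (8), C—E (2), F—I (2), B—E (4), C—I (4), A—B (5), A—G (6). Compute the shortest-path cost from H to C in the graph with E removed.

11

Comparing a few candidate routes:
H -> A -> D -> C: 4 + 7 + 4 = 15
H -> I -> C: 7 + 4 = 11
H -> B -> I -> C: 3 + 6 + 4 = 13
Best route has total 11.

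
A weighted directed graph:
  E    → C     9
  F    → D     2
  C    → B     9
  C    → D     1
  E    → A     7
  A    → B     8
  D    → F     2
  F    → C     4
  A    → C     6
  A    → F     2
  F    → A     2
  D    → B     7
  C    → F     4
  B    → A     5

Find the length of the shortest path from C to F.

3

Candidate routes:
C→B→A→F: 9 + 5 + 2 = 16
C→F: 4
C→D→B→A→F: 1 + 7 + 5 + 2 = 15
C→D→F: 1 + 2 = 3
The minimum is 3.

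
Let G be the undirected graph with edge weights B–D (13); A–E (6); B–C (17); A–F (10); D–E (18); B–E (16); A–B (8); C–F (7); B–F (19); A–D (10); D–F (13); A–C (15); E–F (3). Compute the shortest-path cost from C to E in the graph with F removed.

21

Comparing a few candidate routes:
C -> B -> E: 17 + 16 = 33
C -> A -> D -> E: 15 + 10 + 18 = 43
C -> B -> D -> A -> E: 17 + 13 + 10 + 6 = 46
C -> B -> A -> E: 17 + 8 + 6 = 31
C -> A -> B -> E: 15 + 8 + 16 = 39
C -> A -> E: 15 + 6 = 21
Shortest: 21.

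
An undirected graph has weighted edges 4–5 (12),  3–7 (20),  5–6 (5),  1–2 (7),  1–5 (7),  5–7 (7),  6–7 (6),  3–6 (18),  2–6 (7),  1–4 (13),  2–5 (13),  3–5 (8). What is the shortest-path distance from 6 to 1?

12

Checking several routes:
6→2→1: 7 + 7 = 14
6→5→1: 5 + 7 = 12
6→7→5→1: 6 + 7 + 7 = 20
6→5→2→1: 5 + 13 + 7 = 25
Best route has total 12.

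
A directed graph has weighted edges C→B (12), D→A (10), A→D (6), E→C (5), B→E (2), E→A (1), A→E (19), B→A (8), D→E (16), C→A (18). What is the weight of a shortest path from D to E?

Routes from D to E:
D → E: 16
D → A → E: 10 + 19 = 29
Shortest: 16.

16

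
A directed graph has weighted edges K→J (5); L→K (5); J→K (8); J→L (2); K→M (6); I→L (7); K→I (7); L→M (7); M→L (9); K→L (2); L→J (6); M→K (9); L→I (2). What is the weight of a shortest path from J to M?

9

Candidate routes:
J → L → K → M: 2 + 5 + 6 = 13
J → K → I → L → M: 8 + 7 + 7 + 7 = 29
J → L → M: 2 + 7 = 9
J → K → L → M: 8 + 2 + 7 = 17
J → K → M: 8 + 6 = 14
Shortest: 9.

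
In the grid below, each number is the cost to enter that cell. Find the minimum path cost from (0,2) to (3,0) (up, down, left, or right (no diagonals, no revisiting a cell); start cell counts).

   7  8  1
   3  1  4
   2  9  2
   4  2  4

Take [0,2] [1,2] [1,1] [1,0] [2,0] [3,0] for a total of 1 + 4 + 1 + 3 + 2 + 4 = 15.

15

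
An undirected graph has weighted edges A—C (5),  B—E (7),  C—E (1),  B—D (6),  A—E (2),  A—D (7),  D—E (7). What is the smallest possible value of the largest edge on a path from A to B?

7

Checking several routes:
A → C → E → D → B: max(5, 1, 7, 6) = 7
A → C → E → B: max(5, 1, 7) = 7
A → E → D → B: max(2, 7, 6) = 7
The minimum achievable maximum is 7.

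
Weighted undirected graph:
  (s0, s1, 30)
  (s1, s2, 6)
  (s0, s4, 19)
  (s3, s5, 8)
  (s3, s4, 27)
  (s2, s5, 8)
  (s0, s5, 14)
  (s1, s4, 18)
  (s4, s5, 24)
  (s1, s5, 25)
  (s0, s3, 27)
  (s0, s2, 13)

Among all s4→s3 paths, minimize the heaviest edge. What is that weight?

18

A few of the s4→s3 routes:
s4 → s0 → s2 → s5 → s3: max(19, 13, 8, 8) = 19
s4 → s1 → s2 → s5 → s3: max(18, 6, 8, 8) = 18
s4 → s1 → s2 → s0 → s5 → s3: max(18, 6, 13, 14, 8) = 18
Smallest bottleneck: 18.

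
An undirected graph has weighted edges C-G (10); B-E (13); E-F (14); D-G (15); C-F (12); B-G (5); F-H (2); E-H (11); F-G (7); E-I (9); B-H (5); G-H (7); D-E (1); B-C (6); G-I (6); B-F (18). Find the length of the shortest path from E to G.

Checking several routes:
E -> D -> G: 1 + 15 = 16
E -> H -> G: 11 + 7 = 18
E -> I -> G: 9 + 6 = 15
The minimum is 15.

15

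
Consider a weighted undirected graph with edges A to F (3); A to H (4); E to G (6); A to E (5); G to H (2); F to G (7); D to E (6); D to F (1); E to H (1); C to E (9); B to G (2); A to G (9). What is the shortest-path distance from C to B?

A few of the C→B routes:
C → E → H → G → B: 9 + 1 + 2 + 2 = 14
C → E → A → H → G → B: 9 + 5 + 4 + 2 + 2 = 22
C → E → G → B: 9 + 6 + 2 = 17
Shortest: 14.

14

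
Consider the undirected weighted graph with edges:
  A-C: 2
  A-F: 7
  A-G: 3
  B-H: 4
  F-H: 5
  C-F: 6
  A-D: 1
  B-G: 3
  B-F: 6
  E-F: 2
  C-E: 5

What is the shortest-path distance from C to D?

3

Checking several routes:
C → E → F → A → D: 5 + 2 + 7 + 1 = 15
C → A → D: 2 + 1 = 3
C → F → A → D: 6 + 7 + 1 = 14
The minimum is 3.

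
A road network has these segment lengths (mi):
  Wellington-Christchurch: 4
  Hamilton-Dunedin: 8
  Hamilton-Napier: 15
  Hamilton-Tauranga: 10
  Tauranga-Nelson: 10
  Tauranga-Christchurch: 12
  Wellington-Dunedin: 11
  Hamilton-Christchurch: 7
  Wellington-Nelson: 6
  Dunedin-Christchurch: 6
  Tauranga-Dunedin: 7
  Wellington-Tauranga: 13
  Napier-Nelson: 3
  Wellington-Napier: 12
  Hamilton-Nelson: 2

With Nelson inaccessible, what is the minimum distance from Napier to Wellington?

12

Comparing a few candidate routes:
Napier - Hamilton - Dunedin - Christchurch - Wellington: 15 + 8 + 6 + 4 = 33
Napier - Wellington: 12
Napier - Hamilton - Christchurch - Wellington: 15 + 7 + 4 = 26
Napier - Hamilton - Dunedin - Wellington: 15 + 8 + 11 = 34
Shortest: 12 mi.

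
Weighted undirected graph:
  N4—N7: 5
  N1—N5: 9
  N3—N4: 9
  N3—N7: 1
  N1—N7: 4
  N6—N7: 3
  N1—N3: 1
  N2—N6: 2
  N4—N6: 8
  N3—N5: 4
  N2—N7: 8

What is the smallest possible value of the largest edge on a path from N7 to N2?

3

A few of the N7→N2 routes:
N7→N3→N4→N6→N2: max(1, 9, 8, 2) = 9
N7→N2: max(8) = 8
N7→N4→N6→N2: max(5, 8, 2) = 8
N7→N6→N2: max(3, 2) = 3
Smallest bottleneck: 3.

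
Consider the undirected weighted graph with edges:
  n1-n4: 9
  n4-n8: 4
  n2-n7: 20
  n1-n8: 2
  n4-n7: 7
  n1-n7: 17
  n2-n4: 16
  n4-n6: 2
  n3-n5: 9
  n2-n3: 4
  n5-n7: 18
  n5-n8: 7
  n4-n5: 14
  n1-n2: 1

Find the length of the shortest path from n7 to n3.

Comparing a few candidate routes:
n7 -> n1 -> n2 -> n3: 17 + 1 + 4 = 22
n7 -> n4 -> n8 -> n1 -> n2 -> n3: 7 + 4 + 2 + 1 + 4 = 18
n7 -> n4 -> n1 -> n2 -> n3: 7 + 9 + 1 + 4 = 21
The minimum is 18.

18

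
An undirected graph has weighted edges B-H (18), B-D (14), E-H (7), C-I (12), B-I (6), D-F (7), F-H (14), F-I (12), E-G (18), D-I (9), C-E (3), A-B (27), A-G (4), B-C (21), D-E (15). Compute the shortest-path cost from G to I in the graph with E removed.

37

Comparing a few candidate routes:
G → A → B → C → I: 4 + 27 + 21 + 12 = 64
G → A → B → D → F → I: 4 + 27 + 14 + 7 + 12 = 64
G → A → B → H → F → I: 4 + 27 + 18 + 14 + 12 = 75
G → A → B → D → I: 4 + 27 + 14 + 9 = 54
G → A → B → I: 4 + 27 + 6 = 37
Shortest: 37.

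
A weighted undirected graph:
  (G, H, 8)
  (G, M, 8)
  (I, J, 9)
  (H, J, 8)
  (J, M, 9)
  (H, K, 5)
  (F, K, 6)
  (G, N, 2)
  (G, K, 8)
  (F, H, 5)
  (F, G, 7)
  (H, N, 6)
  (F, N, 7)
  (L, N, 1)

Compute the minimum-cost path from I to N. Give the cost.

Some routes from I to N:
I - J - H - G - N: 9 + 8 + 8 + 2 = 27
I - J - H - F - G - N: 9 + 8 + 5 + 7 + 2 = 31
I - J - H - N: 9 + 8 + 6 = 23
I - J - H - F - N: 9 + 8 + 5 + 7 = 29
I - J - H - K - G - N: 9 + 8 + 5 + 8 + 2 = 32
I - J - M - G - N: 9 + 9 + 8 + 2 = 28
Shortest: 23.

23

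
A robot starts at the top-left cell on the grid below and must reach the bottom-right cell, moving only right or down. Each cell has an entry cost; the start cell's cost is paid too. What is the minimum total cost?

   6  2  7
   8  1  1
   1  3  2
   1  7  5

One optimal route is (0,0)→(0,1)→(1,1)→(1,2)→(2,2)→(3,2).
Its cost is 6 + 2 + 1 + 1 + 2 + 5 = 17.

17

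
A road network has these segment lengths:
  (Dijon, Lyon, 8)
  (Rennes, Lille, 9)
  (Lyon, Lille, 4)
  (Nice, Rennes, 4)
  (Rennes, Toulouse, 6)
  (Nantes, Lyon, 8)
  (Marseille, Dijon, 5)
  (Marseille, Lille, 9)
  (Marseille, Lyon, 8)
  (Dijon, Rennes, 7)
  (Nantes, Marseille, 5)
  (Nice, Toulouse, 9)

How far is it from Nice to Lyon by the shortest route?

Checking several routes:
Nice→Rennes→Lille→Lyon: 4 + 9 + 4 = 17
Nice→Rennes→Dijon→Marseille→Lyon: 4 + 7 + 5 + 8 = 24
Nice→Rennes→Dijon→Lyon: 4 + 7 + 8 = 19
The minimum is 17.

17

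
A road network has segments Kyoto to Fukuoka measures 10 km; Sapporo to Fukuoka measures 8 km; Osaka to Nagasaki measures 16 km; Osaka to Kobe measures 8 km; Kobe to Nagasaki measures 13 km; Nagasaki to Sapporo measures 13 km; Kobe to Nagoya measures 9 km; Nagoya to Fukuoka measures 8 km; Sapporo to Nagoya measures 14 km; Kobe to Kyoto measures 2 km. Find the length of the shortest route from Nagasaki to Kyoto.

15

A few of the Nagasaki→Kyoto routes:
Nagasaki→Sapporo→Fukuoka→Nagoya→Kobe→Kyoto: 13 + 8 + 8 + 9 + 2 = 40
Nagasaki→Sapporo→Nagoya→Kobe→Kyoto: 13 + 14 + 9 + 2 = 38
Nagasaki→Kobe→Kyoto: 13 + 2 = 15
Nagasaki→Sapporo→Fukuoka→Kyoto: 13 + 8 + 10 = 31
Nagasaki→Osaka→Kobe→Kyoto: 16 + 8 + 2 = 26
Shortest: 15 km.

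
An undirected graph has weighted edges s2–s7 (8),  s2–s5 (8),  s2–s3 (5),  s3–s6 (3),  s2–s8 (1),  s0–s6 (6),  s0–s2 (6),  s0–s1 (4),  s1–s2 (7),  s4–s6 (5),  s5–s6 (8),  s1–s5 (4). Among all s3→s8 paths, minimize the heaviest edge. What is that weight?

Checking several routes:
s3 → s6 → s0 → s1 → s2 → s8: max(3, 6, 4, 7, 1) = 7
s3 → s6 → s0 → s2 → s8: max(3, 6, 6, 1) = 6
s3 → s2 → s8: max(5, 1) = 5
Best route has worst link 5.

5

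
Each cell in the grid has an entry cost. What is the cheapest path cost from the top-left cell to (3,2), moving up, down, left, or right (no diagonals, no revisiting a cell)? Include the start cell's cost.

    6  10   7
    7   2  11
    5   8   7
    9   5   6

34

Cheapest: [0,0] → [1,0] → [1,1] → [2,1] → [3,1] → [3,2]
  6 + 7 + 2 + 8 + 5 + 6 = 34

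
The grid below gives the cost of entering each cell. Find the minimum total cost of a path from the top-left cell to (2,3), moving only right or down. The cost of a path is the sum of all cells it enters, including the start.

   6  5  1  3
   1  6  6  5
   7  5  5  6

26

Cheapest: [0,0] [0,1] [0,2] [0,3] [1,3] [2,3]
  6 + 5 + 1 + 3 + 5 + 6 = 26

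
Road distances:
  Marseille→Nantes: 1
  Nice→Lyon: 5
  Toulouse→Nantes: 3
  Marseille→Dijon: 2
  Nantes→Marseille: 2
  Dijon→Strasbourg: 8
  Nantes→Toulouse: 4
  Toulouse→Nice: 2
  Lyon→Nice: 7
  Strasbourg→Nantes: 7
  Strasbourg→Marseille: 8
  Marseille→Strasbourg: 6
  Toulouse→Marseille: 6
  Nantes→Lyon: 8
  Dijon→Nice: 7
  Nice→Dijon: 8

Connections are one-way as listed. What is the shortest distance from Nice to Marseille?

Routes from Nice to Marseille:
Nice→Dijon→Strasbourg→Marseille: 8 + 8 + 8 = 24
Nice→Dijon→Strasbourg→Nantes→Toulouse→Marseille: 8 + 8 + 7 + 4 + 6 = 33
Nice→Dijon→Strasbourg→Nantes→Marseille: 8 + 8 + 7 + 2 = 25
Shortest: 24.

24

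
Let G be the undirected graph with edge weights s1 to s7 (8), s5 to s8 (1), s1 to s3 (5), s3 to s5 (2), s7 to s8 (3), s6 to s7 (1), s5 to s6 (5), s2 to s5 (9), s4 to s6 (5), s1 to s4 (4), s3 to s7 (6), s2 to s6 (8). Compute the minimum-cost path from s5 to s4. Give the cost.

10

A few of the s5→s4 routes:
s5 - s6 - s4: 5 + 5 = 10
s5 - s3 - s1 - s4: 2 + 5 + 4 = 11
s5 - s8 - s7 - s1 - s4: 1 + 3 + 8 + 4 = 16
s5 - s3 - s7 - s6 - s4: 2 + 6 + 1 + 5 = 14
s5 - s8 - s7 - s6 - s4: 1 + 3 + 1 + 5 = 10
The minimum is 10.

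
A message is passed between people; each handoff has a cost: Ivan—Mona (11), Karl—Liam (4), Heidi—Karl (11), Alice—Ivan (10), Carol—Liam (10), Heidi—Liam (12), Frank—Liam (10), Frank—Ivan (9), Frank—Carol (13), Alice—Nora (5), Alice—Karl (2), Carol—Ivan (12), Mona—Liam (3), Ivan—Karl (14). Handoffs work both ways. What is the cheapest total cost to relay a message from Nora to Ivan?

Comparing a few candidate routes:
Nora-Alice-Karl-Liam-Frank-Ivan: 5 + 2 + 4 + 10 + 9 = 30
Nora-Alice-Karl-Liam-Carol-Ivan: 5 + 2 + 4 + 10 + 12 = 33
Nora-Alice-Karl-Ivan: 5 + 2 + 14 = 21
Nora-Alice-Karl-Liam-Mona-Ivan: 5 + 2 + 4 + 3 + 11 = 25
Nora-Alice-Ivan: 5 + 10 = 15
The minimum is 15.

15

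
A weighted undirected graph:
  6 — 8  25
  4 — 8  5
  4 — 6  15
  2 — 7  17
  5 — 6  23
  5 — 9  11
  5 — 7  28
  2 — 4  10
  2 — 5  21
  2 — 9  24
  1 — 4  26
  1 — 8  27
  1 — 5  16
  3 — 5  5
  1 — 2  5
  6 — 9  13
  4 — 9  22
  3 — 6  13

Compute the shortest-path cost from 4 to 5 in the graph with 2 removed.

Some routes from 4 to 5 avoiding 2:
4 - 6 - 5: 15 + 23 = 38
4 - 9 - 5: 22 + 11 = 33
4 - 6 - 3 - 5: 15 + 13 + 5 = 33
Best route has total 33.

33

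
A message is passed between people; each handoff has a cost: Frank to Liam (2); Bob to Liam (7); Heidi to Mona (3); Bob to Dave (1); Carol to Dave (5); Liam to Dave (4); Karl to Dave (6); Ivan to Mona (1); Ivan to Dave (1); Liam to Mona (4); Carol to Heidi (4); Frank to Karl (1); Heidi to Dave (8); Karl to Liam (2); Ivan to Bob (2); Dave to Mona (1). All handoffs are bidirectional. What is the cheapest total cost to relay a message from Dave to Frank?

6

Some routes from Dave to Frank:
Dave → Liam → Karl → Frank: 4 + 2 + 1 = 7
Dave → Karl → Frank: 6 + 1 = 7
Dave → Mona → Liam → Karl → Frank: 1 + 4 + 2 + 1 = 8
Dave → Mona → Liam → Frank: 1 + 4 + 2 = 7
Dave → Liam → Frank: 4 + 2 = 6
Dave → Ivan → Mona → Liam → Frank: 1 + 1 + 4 + 2 = 8
Best route has total 6.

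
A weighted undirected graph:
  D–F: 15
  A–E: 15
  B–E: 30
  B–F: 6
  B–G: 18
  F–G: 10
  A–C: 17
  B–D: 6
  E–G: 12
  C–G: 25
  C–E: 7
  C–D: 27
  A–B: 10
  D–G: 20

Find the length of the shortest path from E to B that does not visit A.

28

Checking several routes:
E→G→D→B: 12 + 20 + 6 = 38
E→C→D→B: 7 + 27 + 6 = 40
E→G→F→B: 12 + 10 + 6 = 28
E→B: 30
E→G→B: 12 + 18 = 30
The minimum is 28.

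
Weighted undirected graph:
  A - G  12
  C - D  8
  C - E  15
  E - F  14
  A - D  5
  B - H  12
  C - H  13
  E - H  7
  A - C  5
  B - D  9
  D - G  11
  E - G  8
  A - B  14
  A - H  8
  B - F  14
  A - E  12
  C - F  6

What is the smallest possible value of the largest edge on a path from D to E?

Some routes from D to E:
D → G → E: max(11, 8) = 11
D → A → H → E: max(5, 8, 7) = 8
D → C → A → H → E: max(8, 5, 8, 7) = 8
Best route has worst link 8.

8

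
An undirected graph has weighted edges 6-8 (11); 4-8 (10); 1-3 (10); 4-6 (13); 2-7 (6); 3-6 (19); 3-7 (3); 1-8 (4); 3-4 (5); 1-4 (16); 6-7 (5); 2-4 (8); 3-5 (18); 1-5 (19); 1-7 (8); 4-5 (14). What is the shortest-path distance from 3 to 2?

Checking several routes:
3 - 7 - 6 - 4 - 2: 3 + 5 + 13 + 8 = 29
3 - 4 - 6 - 7 - 2: 5 + 13 + 5 + 6 = 29
3 - 1 - 7 - 2: 10 + 8 + 6 = 24
3 - 7 - 2: 3 + 6 = 9
3 - 4 - 2: 5 + 8 = 13
The minimum is 9.

9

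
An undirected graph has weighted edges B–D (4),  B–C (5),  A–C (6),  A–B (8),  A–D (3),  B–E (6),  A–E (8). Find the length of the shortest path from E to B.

6

Paths from E to B:
E → A → B: 8 + 8 = 16
E → A → C → B: 8 + 6 + 5 = 19
E → A → D → B: 8 + 3 + 4 = 15
E → B: 6
Shortest: 6.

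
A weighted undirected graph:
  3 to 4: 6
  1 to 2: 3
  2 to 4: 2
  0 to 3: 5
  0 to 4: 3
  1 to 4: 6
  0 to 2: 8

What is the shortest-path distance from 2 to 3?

8

Routes from 2 to 3:
2 → 4 → 0 → 3: 2 + 3 + 5 = 10
2 → 1 → 4 → 0 → 3: 3 + 6 + 3 + 5 = 17
2 → 0 → 3: 8 + 5 = 13
2 → 1 → 4 → 3: 3 + 6 + 6 = 15
2 → 4 → 3: 2 + 6 = 8
2 → 0 → 4 → 3: 8 + 3 + 6 = 17
The minimum is 8.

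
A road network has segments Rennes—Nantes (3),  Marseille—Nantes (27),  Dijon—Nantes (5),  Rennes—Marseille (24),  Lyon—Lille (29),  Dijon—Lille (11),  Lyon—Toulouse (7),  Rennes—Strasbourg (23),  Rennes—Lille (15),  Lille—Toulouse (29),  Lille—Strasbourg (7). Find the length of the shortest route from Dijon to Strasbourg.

18

Comparing a few candidate routes:
Dijon -> Lille -> Rennes -> Strasbourg: 11 + 15 + 23 = 49
Dijon -> Nantes -> Rennes -> Lille -> Strasbourg: 5 + 3 + 15 + 7 = 30
Dijon -> Lille -> Strasbourg: 11 + 7 = 18
Dijon -> Nantes -> Rennes -> Strasbourg: 5 + 3 + 23 = 31
Shortest: 18 km.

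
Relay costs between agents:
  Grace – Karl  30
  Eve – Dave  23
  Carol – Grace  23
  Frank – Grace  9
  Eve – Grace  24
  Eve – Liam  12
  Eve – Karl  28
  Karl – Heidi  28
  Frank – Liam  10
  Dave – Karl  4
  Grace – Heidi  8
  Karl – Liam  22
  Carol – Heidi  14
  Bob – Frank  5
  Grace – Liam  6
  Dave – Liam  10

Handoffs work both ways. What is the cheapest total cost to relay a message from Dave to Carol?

A few of the Dave→Carol routes:
Dave → Liam → Grace → Carol: 10 + 6 + 23 = 39
Dave → Liam → Grace → Heidi → Carol: 10 + 6 + 8 + 14 = 38
Dave → Karl → Heidi → Carol: 4 + 28 + 14 = 46
Shortest: 38.

38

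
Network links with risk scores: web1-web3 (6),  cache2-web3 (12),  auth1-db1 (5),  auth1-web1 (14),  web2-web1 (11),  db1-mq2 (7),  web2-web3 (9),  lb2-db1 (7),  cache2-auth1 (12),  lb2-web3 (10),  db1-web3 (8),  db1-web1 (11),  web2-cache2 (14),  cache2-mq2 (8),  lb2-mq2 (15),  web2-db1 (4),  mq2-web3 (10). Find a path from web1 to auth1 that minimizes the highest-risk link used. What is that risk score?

Checking several routes:
web1 -> web3 -> mq2 -> db1 -> auth1: max(6, 10, 7, 5) = 10
web1 -> web3 -> lb2 -> db1 -> auth1: max(6, 10, 7, 5) = 10
web1 -> db1 -> auth1: max(11, 5) = 11
web1 -> web3 -> db1 -> auth1: max(6, 8, 5) = 8
web1 -> web2 -> db1 -> auth1: max(11, 4, 5) = 11
web1 -> web3 -> web2 -> db1 -> auth1: max(6, 9, 4, 5) = 9
The minimum achievable maximum is 8.

8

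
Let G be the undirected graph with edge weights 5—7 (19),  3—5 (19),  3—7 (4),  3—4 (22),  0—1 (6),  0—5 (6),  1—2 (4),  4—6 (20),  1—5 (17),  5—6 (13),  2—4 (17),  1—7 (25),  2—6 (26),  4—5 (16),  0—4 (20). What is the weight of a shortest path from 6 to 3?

Some routes from 6 to 3:
6→4→3: 20 + 22 = 42
6→5→7→3: 13 + 19 + 4 = 36
6→5→3: 13 + 19 = 32
6→5→4→3: 13 + 16 + 22 = 51
6→5→0→1→7→3: 13 + 6 + 6 + 25 + 4 = 54
6→4→5→3: 20 + 16 + 19 = 55
Best route has total 32.

32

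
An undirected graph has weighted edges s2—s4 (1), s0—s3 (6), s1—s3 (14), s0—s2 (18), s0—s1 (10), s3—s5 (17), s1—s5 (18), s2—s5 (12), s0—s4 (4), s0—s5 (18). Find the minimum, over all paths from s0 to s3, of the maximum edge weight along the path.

6

Comparing a few candidate routes:
s0 → s5 → s3: max(18, 17) = 18
s0 → s1 → s3: max(10, 14) = 14
s0 → s5 → s1 → s3: max(18, 18, 14) = 18
s0 → s4 → s2 → s5 → s3: max(4, 1, 12, 17) = 17
s0 → s3: max(6) = 6
The minimum achievable maximum is 6.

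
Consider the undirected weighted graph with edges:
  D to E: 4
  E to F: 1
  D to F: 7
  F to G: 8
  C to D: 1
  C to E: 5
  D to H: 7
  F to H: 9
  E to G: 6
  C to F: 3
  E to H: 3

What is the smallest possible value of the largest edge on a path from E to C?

A few of the E→C routes:
E-H-D-C: max(3, 7, 1) = 7
E-F-D-C: max(1, 7, 1) = 7
E-F-C: max(1, 3) = 3
E-H-D-F-C: max(3, 7, 7, 3) = 7
E-C: max(5) = 5
E-D-C: max(4, 1) = 4
Smallest bottleneck: 3.

3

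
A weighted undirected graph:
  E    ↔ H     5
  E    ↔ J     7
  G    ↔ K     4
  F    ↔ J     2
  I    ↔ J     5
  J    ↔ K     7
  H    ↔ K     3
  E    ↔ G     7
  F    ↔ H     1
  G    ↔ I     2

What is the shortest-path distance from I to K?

Checking several routes:
I→G→K: 2 + 4 = 6
I→G→E→H→K: 2 + 7 + 5 + 3 = 17
I→J→F→H→K: 5 + 2 + 1 + 3 = 11
I→J→E→H→K: 5 + 7 + 5 + 3 = 20
I→J→K: 5 + 7 = 12
Best route has total 6.

6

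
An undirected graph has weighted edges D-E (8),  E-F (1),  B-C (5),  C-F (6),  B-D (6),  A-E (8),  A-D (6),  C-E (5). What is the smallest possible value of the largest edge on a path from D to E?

6

A few of the D→E routes:
D -> B -> C -> F -> E: max(6, 5, 6, 1) = 6
D -> A -> E: max(6, 8) = 8
D -> B -> C -> E: max(6, 5, 5) = 6
The minimum achievable maximum is 6.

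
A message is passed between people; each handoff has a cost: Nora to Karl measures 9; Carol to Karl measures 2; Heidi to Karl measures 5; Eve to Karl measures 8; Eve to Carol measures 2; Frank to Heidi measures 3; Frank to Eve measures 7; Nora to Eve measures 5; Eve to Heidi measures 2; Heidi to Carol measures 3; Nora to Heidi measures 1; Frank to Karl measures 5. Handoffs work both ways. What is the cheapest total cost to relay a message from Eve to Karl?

A few of the Eve→Karl routes:
Eve -> Carol -> Karl: 2 + 2 = 4
Eve -> Heidi -> Carol -> Karl: 2 + 3 + 2 = 7
Eve -> Heidi -> Karl: 2 + 5 = 7
Best route has total 4.

4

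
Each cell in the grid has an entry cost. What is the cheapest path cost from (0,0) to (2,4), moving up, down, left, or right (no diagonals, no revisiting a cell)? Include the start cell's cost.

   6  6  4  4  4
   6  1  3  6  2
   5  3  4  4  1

One optimal route is (0,0)→(0,1)→(1,1)→(1,2)→(1,3)→(1,4)→(2,4).
Its cost is 6 + 6 + 1 + 3 + 6 + 2 + 1 = 25.

25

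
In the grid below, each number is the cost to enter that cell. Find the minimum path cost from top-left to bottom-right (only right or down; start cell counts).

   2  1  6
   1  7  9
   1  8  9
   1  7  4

16

One optimal route is (0,0) → (1,0) → (2,0) → (3,0) → (3,1) → (3,2).
Its cost is 2 + 1 + 1 + 1 + 7 + 4 = 16.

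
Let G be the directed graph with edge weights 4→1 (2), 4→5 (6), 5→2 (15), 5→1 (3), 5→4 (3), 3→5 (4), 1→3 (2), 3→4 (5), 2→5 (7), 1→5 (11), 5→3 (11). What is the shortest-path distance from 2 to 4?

Paths from 2 to 4:
2 → 5 → 3 → 4: 7 + 11 + 5 = 23
2 → 5 → 1 → 3 → 4: 7 + 3 + 2 + 5 = 17
2 → 5 → 4: 7 + 3 = 10
Shortest: 10.

10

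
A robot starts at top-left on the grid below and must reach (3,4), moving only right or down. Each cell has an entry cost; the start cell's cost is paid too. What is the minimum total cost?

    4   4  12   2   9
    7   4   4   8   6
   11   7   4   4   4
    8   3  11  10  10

One optimal route is r0c0→r0c1→r1c1→r1c2→r2c2→r2c3→r2c4→r3c4.
Its cost is 4 + 4 + 4 + 4 + 4 + 4 + 4 + 10 = 38.
For comparison, the top-then-right route costs 51.

38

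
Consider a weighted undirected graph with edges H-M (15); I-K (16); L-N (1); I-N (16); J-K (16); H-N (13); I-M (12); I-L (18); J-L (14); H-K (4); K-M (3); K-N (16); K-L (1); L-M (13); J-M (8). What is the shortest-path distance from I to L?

16

A few of the I→L routes:
I -> K -> L: 16 + 1 = 17
I -> N -> L: 16 + 1 = 17
I -> M -> K -> L: 12 + 3 + 1 = 16
I -> L: 18
Shortest: 16.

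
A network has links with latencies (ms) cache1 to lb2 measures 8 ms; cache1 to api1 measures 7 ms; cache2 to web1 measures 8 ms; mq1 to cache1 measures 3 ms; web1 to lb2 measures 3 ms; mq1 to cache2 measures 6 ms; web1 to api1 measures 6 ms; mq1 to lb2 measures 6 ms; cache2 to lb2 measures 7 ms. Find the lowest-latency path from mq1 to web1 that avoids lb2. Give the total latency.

14

Candidate routes:
mq1 - cache2 - web1: 6 + 8 = 14
mq1 - cache1 - api1 - web1: 3 + 7 + 6 = 16
Shortest: 14 ms.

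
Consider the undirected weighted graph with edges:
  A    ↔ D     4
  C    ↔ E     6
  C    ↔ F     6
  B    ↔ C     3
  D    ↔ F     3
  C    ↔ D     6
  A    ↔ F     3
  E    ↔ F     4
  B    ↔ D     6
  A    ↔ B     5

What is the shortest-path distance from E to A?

Comparing a few candidate routes:
E - C - F - A: 6 + 6 + 3 = 15
E - C - B - A: 6 + 3 + 5 = 14
E - F - A: 4 + 3 = 7
E - F - D - A: 4 + 3 + 4 = 11
Shortest: 7.

7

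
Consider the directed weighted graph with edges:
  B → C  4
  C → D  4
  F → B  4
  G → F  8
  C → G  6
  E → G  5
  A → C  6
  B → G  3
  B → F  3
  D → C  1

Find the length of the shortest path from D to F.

15

Routes from D to F:
D - C - G - F: 1 + 6 + 8 = 15
Best route has total 15.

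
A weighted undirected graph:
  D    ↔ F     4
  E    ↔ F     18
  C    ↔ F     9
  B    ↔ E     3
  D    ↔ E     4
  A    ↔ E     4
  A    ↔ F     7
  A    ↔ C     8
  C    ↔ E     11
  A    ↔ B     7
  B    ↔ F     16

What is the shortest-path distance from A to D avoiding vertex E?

Routes from A to D avoiding E:
A - C - F - D: 8 + 9 + 4 = 21
A - B - F - D: 7 + 16 + 4 = 27
A - F - D: 7 + 4 = 11
The minimum is 11.

11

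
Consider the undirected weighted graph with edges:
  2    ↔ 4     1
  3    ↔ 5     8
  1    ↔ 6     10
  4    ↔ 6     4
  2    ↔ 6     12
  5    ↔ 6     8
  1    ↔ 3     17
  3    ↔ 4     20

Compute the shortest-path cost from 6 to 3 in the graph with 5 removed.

Routes from 6 to 3 avoiding 5:
6 → 1 → 3: 10 + 17 = 27
6 → 4 → 3: 4 + 20 = 24
6 → 2 → 4 → 3: 12 + 1 + 20 = 33
Shortest: 24.

24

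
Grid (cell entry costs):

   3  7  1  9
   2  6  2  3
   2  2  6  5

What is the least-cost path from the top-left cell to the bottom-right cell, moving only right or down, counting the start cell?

Best path: (0,0)→(1,0)→(2,0)→(2,1)→(2,2)→(2,3)
Cost: 3 + 2 + 2 + 2 + 6 + 5 = 20

20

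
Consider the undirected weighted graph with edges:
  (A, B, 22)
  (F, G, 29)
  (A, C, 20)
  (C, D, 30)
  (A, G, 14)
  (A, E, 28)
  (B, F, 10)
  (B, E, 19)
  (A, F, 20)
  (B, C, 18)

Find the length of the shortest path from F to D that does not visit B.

70

Routes from F to D avoiding B:
F - G - A - C - D: 29 + 14 + 20 + 30 = 93
F - A - C - D: 20 + 20 + 30 = 70
The minimum is 70.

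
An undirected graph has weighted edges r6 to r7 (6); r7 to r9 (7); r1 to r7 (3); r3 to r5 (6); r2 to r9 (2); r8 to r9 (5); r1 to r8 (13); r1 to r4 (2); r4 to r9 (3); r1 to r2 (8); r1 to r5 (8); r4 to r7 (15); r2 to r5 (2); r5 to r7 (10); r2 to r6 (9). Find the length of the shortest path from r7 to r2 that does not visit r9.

Some routes from r7 to r2 avoiding r9:
r7 - r1 - r5 - r2: 3 + 8 + 2 = 13
r7 - r1 - r2: 3 + 8 = 11
r7 - r5 - r1 - r2: 10 + 8 + 8 = 26
r7 - r6 - r2: 6 + 9 = 15
r7 - r5 - r2: 10 + 2 = 12
r7 - r4 - r1 - r2: 15 + 2 + 8 = 25
The minimum is 11.

11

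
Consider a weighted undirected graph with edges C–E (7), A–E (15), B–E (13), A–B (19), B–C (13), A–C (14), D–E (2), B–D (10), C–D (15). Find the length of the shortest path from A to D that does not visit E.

29

Routes from A to D avoiding E:
A -> B -> C -> D: 19 + 13 + 15 = 47
A -> C -> D: 14 + 15 = 29
A -> B -> D: 19 + 10 = 29
A -> C -> B -> D: 14 + 13 + 10 = 37
Shortest: 29.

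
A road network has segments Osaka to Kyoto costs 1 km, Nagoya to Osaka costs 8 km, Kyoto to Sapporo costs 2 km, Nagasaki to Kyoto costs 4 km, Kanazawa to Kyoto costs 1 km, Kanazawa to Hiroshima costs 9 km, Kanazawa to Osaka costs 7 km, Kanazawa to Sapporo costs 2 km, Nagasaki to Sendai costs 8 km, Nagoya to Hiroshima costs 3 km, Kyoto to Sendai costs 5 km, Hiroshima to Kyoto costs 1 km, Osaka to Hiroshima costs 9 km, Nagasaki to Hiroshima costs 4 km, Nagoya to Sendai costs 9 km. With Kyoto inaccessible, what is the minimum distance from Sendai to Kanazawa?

Some routes from Sendai to Kanazawa avoiding Kyoto:
Sendai → Nagasaki → Hiroshima → Kanazawa: 8 + 4 + 9 = 21
Sendai → Nagoya → Hiroshima → Kanazawa: 9 + 3 + 9 = 21
Sendai → Nagoya → Osaka → Kanazawa: 9 + 8 + 7 = 24
Best route has total 21 km.

21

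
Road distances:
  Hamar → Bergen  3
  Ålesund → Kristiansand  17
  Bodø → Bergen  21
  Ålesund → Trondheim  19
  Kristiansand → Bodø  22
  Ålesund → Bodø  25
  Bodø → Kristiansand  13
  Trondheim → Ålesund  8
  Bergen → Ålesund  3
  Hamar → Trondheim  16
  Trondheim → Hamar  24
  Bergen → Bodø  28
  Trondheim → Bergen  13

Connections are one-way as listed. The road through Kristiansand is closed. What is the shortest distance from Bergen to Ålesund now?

3

Paths from Bergen to Ålesund avoiding Kristiansand:
Bergen → Ålesund: 3
Best route has total 3.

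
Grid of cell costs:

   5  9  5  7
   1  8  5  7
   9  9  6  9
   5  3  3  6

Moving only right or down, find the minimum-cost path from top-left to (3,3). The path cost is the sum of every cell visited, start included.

32

Best path: [0,0] -> [1,0] -> [2,0] -> [3,0] -> [3,1] -> [3,2] -> [3,3]
Cost: 5 + 1 + 9 + 5 + 3 + 3 + 6 = 32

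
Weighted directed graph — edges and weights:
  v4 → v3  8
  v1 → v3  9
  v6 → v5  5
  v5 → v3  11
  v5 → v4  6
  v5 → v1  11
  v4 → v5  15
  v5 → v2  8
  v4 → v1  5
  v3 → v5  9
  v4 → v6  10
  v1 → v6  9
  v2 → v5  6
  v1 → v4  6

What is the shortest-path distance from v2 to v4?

12

Candidate routes:
v2 → v5 → v4: 6 + 6 = 12
v2 → v5 → v1 → v4: 6 + 11 + 6 = 23
The minimum is 12.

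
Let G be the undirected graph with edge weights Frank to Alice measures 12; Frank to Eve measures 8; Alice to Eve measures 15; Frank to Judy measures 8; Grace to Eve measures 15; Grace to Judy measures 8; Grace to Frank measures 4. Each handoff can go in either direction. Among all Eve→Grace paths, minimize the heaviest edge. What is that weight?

8

A few of the Eve→Grace routes:
Eve-Frank-Grace: max(8, 4) = 8
Eve-Alice-Frank-Grace: max(15, 12, 4) = 15
Eve-Alice-Frank-Judy-Grace: max(15, 12, 8, 8) = 15
Eve-Frank-Judy-Grace: max(8, 8, 8) = 8
Best route has worst link 8.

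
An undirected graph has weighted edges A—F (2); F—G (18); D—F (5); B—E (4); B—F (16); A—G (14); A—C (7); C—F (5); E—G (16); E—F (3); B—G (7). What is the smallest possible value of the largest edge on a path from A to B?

Checking several routes:
A-G-B: max(14, 7) = 14
A-C-F-E-B: max(7, 5, 3, 4) = 7
A-F-E-B: max(2, 3, 4) = 4
Smallest bottleneck: 4.

4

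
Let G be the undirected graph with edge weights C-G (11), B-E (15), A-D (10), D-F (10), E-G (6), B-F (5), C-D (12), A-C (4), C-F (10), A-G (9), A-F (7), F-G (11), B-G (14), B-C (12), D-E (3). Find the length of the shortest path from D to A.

Checking several routes:
D-F-C-A: 10 + 10 + 4 = 24
D-A: 10
D-C-A: 12 + 4 = 16
D-E-G-A: 3 + 6 + 9 = 18
D-F-A: 10 + 7 = 17
The minimum is 10.

10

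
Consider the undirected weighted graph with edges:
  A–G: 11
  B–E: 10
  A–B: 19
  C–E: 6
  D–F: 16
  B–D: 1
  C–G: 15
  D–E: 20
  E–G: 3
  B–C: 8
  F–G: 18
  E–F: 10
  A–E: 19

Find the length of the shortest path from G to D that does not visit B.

23

Comparing a few candidate routes:
G → C → E → D: 15 + 6 + 20 = 41
G → E → F → D: 3 + 10 + 16 = 29
G → F → D: 18 + 16 = 34
G → E → D: 3 + 20 = 23
Best route has total 23.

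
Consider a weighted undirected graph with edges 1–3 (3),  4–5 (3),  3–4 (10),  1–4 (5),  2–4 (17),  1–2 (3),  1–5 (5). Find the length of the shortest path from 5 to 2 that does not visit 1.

Routes from 5 to 2 avoiding 1:
5 - 4 - 2: 3 + 17 = 20
The minimum is 20.

20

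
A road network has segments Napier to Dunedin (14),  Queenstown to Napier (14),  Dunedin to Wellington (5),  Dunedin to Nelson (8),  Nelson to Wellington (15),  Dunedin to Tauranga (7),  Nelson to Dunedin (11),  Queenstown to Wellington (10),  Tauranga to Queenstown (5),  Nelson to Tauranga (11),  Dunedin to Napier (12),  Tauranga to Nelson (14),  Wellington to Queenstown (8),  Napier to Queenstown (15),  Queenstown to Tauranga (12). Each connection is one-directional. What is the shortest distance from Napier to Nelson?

Candidate routes:
Napier -> Dunedin -> Tauranga -> Nelson: 14 + 7 + 14 = 35
Napier -> Dunedin -> Wellington -> Queenstown -> Tauranga -> Nelson: 14 + 5 + 8 + 12 + 14 = 53
Napier -> Dunedin -> Nelson: 14 + 8 = 22
Napier -> Queenstown -> Tauranga -> Nelson: 15 + 12 + 14 = 41
The minimum is 22 mi.

22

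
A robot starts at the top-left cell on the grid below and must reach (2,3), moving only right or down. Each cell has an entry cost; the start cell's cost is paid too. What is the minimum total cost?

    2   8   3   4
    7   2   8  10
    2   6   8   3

Cheapest: (0,0)→(1,0)→(1,1)→(2,1)→(2,2)→(2,3)
  2 + 7 + 2 + 6 + 8 + 3 = 28
For comparison, the top-then-right route costs 30.

28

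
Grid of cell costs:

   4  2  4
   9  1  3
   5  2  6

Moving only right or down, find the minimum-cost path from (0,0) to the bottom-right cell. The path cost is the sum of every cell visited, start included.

15

One optimal route is r0c0 → r0c1 → r1c1 → r2c1 → r2c2.
Its cost is 4 + 2 + 1 + 2 + 6 = 15.
For comparison, the top-then-right route costs 19.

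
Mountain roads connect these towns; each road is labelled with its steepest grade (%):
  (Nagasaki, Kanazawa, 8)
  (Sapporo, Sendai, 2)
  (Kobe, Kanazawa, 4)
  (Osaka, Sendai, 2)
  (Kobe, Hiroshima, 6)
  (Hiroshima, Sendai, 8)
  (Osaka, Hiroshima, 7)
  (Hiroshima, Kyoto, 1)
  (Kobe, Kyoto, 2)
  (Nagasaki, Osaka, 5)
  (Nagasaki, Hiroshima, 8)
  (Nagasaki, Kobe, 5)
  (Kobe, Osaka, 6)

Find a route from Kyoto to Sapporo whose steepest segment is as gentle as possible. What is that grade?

5

Comparing a few candidate routes:
Kyoto -> Kobe -> Nagasaki -> Osaka -> Sendai -> Sapporo: max(2, 5, 5, 2, 2) = 5
Kyoto -> Hiroshima -> Kobe -> Nagasaki -> Osaka -> Sendai -> Sapporo: max(1, 6, 5, 5, 2, 2) = 6
Kyoto -> Kobe -> Osaka -> Sendai -> Sapporo: max(2, 6, 2, 2) = 6
Kyoto -> Hiroshima -> Kobe -> Osaka -> Sendai -> Sapporo: max(1, 6, 6, 2, 2) = 6
Best route has worst link 5%.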